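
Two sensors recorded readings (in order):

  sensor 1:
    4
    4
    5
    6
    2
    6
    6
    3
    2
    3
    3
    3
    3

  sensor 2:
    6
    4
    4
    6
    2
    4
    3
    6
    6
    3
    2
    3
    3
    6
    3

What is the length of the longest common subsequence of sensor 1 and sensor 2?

Pick 4 at sensor 1[1]=sensor 2[2]; then 4 at sensor 1[2]=sensor 2[3]; then 6 at sensor 1[4]=sensor 2[4]; then 2 at sensor 1[5]=sensor 2[5]; then 6 at sensor 1[6]=sensor 2[8]; then 6 at sensor 1[7]=sensor 2[9]; then 3 at sensor 1[8]=sensor 2[10]; then 2 at sensor 1[9]=sensor 2[11]; then 3 at sensor 1[10]=sensor 2[12]; then 3 at sensor 1[11]=sensor 2[13]; then 3 at sensor 1[13]=sensor 2[15]; all 11 values appear in both, in order. Since dp[13][15] = 11, nothing longer is possible.

11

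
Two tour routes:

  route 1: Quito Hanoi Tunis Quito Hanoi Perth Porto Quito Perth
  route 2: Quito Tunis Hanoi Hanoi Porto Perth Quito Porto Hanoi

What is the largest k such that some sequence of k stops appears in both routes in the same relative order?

Taking Quito at route 1[1]=route 2[1]; then Hanoi at route 1[2]=route 2[3]; then Hanoi at route 1[5]=route 2[4]; then Perth at route 1[6]=route 2[6]; then Porto at route 1[7]=route 2[8] gives a common subsequence of length 5. dp[9][9] = 5 confirms this is the maximum.

5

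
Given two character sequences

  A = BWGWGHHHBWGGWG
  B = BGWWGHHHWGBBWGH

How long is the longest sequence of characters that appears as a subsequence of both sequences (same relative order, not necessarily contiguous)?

11

Pick B [1,1] → W [2,3] → W [4,4] → G [5,5] → H [6,6] → H [7,7] → H [8,8] → W [10,9] → G [11,10] → W [13,13] → G [14,14]; all 11 characters appear in both, in order. Since dp[14][15] = 11, nothing longer is possible.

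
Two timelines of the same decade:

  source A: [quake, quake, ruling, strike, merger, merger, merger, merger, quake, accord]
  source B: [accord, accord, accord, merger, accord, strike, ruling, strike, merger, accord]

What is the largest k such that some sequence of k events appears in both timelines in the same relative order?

4

One common subsequence of length 4: ruling at source A[3]=source B[7] → strike at source A[4]=source B[8] → merger at source A[8]=source B[9] → accord at source A[10]=source B[10]. Since dp[10][10] = 4, nothing longer is possible.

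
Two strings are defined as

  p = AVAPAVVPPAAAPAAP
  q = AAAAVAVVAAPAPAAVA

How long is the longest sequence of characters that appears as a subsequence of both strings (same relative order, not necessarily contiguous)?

11

Pick A (p #1, q #4); then V (p #2, q #5); then A (p #5, q #6); then V (p #6, q #7); then V (p #7, q #8); then A (p #10, q #9); then A (p #11, q #10); then A (p #12, q #12); then P (p #13, q #13); then A (p #14, q #15); then A (p #15, q #17); all 11 characters appear in both, in order. The LCS DP gives dp[16][17] = 11, so this is optimal.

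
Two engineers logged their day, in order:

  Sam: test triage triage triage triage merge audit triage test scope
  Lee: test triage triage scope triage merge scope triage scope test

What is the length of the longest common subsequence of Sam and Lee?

Match test at Sam[1]=Lee[1]; then triage at Sam[2]=Lee[2]; then triage at Sam[3]=Lee[3]; then triage at Sam[5]=Lee[5]; then merge at Sam[6]=Lee[6]; then triage at Sam[8]=Lee[8]; then test at Sam[9]=Lee[10] — 7 tasks in the same relative order in both, and the DP table's final entry dp[10][10] is also 7, so no common subsequence is longer.

7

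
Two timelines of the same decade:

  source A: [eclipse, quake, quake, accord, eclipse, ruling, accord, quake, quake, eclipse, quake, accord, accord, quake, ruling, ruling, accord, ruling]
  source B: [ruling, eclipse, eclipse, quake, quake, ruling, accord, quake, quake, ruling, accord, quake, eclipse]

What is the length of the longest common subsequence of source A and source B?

Match eclipse [1,3]; then quake [2,4]; then quake [3,5]; then ruling [6,6]; then accord [7,7]; then quake [8,8]; then quake [9,9]; then accord [13,11]; then quake [14,12] — 9 events in the same relative order in both. dp[18][13] = 9 confirms this is the maximum.

9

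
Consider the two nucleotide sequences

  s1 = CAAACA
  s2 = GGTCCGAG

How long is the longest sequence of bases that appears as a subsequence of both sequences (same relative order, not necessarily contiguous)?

3

One common subsequence of length 3: C [1,4] → C [5,5] → A [6,7]. The LCS DP gives dp[6][8] = 3, so this is optimal.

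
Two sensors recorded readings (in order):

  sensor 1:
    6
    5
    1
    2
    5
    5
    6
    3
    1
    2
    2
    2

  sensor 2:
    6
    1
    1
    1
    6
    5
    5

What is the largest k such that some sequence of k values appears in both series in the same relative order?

Taking 6 (sensor 1 #1, sensor 2 #1) → 1 (sensor 1 #3, sensor 2 #4) → 5 (sensor 1 #5, sensor 2 #6) → 5 (sensor 1 #6, sensor 2 #7) gives a common subsequence of length 4. The LCS DP gives dp[12][7] = 4, so this is optimal.

4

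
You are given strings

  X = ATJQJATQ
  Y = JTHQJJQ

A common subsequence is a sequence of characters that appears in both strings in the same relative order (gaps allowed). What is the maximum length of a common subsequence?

4

One common subsequence of length 4: T (X #2, Y #2), then J (X #3, Y #5), then J (X #5, Y #6), then Q (X #8, Y #7), and the DP table's final entry dp[8][7] is also 4, so no common subsequence is longer.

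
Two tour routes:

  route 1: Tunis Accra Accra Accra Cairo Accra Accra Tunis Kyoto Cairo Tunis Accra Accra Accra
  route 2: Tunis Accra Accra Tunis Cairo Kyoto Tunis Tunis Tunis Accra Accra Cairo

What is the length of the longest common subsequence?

8

One common subsequence of length 8: Tunis at route 1[1]=route 2[1], Accra at route 1[2]=route 2[2], Accra at route 1[3]=route 2[3], Cairo at route 1[5]=route 2[5], Tunis at route 1[8]=route 2[8], Tunis at route 1[11]=route 2[9], Accra at route 1[12]=route 2[10], Accra at route 1[13]=route 2[11]. dp[14][12] = 8 confirms this is the maximum.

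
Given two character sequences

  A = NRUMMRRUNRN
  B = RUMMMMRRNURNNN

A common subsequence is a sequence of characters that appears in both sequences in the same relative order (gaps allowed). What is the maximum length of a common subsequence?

9

Taking R (A #2, B #1), then U (A #3, B #2), then M (A #4, B #5), then M (A #5, B #6), then R (A #6, B #7), then R (A #7, B #8), then U (A #8, B #10), then N (A #9, B #13), then N (A #11, B #14) gives a common subsequence of length 9. dp[11][14] = 9 confirms this is the maximum.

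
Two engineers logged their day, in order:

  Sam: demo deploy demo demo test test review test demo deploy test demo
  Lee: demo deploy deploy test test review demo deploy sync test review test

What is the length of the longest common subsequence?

One common subsequence of length 8: demo at Sam[1]=Lee[1], deploy at Sam[2]=Lee[3], test at Sam[5]=Lee[4], test at Sam[6]=Lee[5], review at Sam[7]=Lee[6], demo at Sam[9]=Lee[7], deploy at Sam[10]=Lee[8], test at Sam[11]=Lee[12]. Since dp[12][12] = 8, nothing longer is possible.

8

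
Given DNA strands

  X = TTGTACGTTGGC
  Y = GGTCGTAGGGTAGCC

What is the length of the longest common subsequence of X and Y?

8

Pick T [1,3] → G [3,5] → T [4,6] → A [5,7] → G [7,10] → T [8,11] → G [10,13] → C [12,15]; all 8 bases appear in both, in order. Since dp[12][15] = 8, nothing longer is possible.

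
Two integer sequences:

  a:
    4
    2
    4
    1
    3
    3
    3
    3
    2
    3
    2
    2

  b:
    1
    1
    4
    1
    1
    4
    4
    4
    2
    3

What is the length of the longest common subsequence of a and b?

4

Let dp[i][j] be the LCS length of the first i values of a and the first j values of b. dp[i][j] = dp[i-1][j-1]+1 when the i-th and j-th values match, else max(dp[i-1][j], dp[i][j-1]).
    ·  1  1  4  1  1  4  4  4  2  3
 ·  0  0  0  0  0  0  0  0  0  0  0
 4  0  0  0  1  1  1  1  1  1  1  1
 2  0  0  0  1  1  1  1  1  1  2  2
 4  0  0  0  1  1  1  2  2  2  2  2
 1  0  1  1  1  2  2  2  2  2  2  2
 3  0  1  1  1  2  2  2  2  2  2  3
 3  0  1  1  1  2  2  2  2  2  2  3
 3  0  1  1  1  2  2  2  2  2  2  3
 3  0  1  1  1  2  2  2  2  2  2  3
 2  0  1  1  1  2  2  2  2  2  3  3
 3  0  1  1  1  2  2  2  2  2  3  4
 2  0  1  1  1  2  2  2  2  2  3  4
 2  0  1  1  1  2  2  2  2  2  3  4
dp[12][10] = 4. One LCS (by backtracking along matches): 4, 4, 2, 3.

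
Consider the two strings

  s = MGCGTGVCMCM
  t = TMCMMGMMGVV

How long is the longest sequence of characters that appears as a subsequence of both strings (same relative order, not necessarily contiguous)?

Match M [1,2]; then C [3,3]; then G [4,6]; then G [6,9]; then V [7,11] — 5 characters in the same relative order in both, and the DP table's final entry dp[11][11] is also 5, so no common subsequence is longer.

5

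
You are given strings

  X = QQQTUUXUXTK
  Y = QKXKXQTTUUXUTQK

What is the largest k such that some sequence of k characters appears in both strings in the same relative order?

One common subsequence of length 9: Q at X[1]=Y[1], Q at X[2]=Y[6], T at X[4]=Y[8], U at X[5]=Y[9], U at X[6]=Y[10], X at X[7]=Y[11], U at X[8]=Y[12], T at X[10]=Y[13], K at X[11]=Y[15]. Since dp[11][15] = 9, nothing longer is possible.

9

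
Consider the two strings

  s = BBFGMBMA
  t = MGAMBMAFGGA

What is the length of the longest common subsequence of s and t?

Pick G at s[4]=t[2], M at s[5]=t[4], B at s[6]=t[5], M at s[7]=t[6], A at s[8]=t[11]; all 5 characters appear in both, in order, and the DP table's final entry dp[8][11] is also 5, so no common subsequence is longer.

5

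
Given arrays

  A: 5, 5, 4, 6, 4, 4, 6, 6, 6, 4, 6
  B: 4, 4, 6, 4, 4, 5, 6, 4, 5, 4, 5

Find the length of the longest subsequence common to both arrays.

Let dp[i][j] be the LCS length of the first i values of A and the first j values of B. dp[i][j] = dp[i-1][j-1]+1 when the i-th and j-th values match, else max(dp[i-1][j], dp[i][j-1]).
    ·  4  4  6  4  4  5  6  4  5  4  5
 ·  0  0  0  0  0  0  0  0  0  0  0  0
 5  0  0  0  0  0  0  1  1  1  1  1  1
 5  0  0  0  0  0  0  1  1  1  2  2  2
 4  0  1  1  1  1  1  1  1  2  2  3  3
 6  0  1  1  2  2  2  2  2  2  2  3  3
 4  0  1  2  2  3  3  3  3  3  3  3  3
 4  0  1  2  2  3  4  4  4  4  4  4  4
 6  0  1  2  3  3  4  4  5  5  5  5  5
 6  0  1  2  3  3  4  4  5  5  5  5  5
 6  0  1  2  3  3  4  4  5  5  5  5  5
 4  0  1  2  3  4  4  4  5  6  6  6  6
 6  0  1  2  3  4  4  4  5  6  6  6  6
dp[11][11] = 6. One LCS (by backtracking along matches): 4, 6, 4, 4, 6, 4.

6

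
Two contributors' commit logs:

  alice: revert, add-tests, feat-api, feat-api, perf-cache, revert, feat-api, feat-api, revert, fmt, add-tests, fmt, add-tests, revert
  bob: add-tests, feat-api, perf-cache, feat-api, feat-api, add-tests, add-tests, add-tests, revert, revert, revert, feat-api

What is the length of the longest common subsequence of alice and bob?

One common subsequence of length 8: add-tests [2,1], then feat-api [4,2], then perf-cache [5,3], then feat-api [7,4], then feat-api [8,5], then add-tests [11,7], then add-tests [13,8], then revert [14,11]. The LCS DP gives dp[14][12] = 8, so this is optimal.

8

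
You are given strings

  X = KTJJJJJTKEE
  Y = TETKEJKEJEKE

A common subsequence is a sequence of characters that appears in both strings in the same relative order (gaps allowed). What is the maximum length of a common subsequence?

5

Match K (X #1, Y #4) → J (X #3, Y #6) → J (X #4, Y #9) → K (X #9, Y #11) → E (X #11, Y #12) — 5 characters in the same relative order in both. The LCS DP gives dp[11][12] = 5, so this is optimal.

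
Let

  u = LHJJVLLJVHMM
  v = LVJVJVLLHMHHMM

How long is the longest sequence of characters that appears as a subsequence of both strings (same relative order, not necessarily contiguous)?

9

Match L (u #1, v #1) → J (u #3, v #3) → J (u #4, v #5) → V (u #5, v #6) → L (u #6, v #7) → L (u #7, v #8) → H (u #10, v #12) → M (u #11, v #13) → M (u #12, v #14) — 9 characters in the same relative order in both. Since dp[12][14] = 9, nothing longer is possible.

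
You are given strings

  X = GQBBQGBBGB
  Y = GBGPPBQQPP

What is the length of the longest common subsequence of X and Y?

4

One common subsequence of length 4: G [1,1] → B [3,2] → B [4,6] → Q [5,8]. Since dp[10][10] = 4, nothing longer is possible.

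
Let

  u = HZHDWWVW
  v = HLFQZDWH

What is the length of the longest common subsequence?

4

Pick H (u #1, v #1) → Z (u #2, v #5) → D (u #4, v #6) → W (u #5, v #7); all 4 characters appear in both, in order. The LCS DP gives dp[8][8] = 4, so this is optimal.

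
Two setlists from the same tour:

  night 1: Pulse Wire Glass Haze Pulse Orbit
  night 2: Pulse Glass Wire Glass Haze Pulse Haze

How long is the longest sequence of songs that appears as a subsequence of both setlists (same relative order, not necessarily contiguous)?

Taking Pulse at night 1[1]=night 2[1], Wire at night 1[2]=night 2[3], Glass at night 1[3]=night 2[4], Haze at night 1[4]=night 2[5], Pulse at night 1[5]=night 2[6] gives a common subsequence of length 5. Since dp[6][7] = 5, nothing longer is possible.

5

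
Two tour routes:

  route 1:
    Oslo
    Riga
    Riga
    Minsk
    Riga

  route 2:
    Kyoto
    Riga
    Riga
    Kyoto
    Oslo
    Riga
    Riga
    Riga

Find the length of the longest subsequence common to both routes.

4

One common subsequence of length 4: Oslo (route 1 #1, route 2 #5); then Riga (route 1 #2, route 2 #6); then Riga (route 1 #3, route 2 #7); then Riga (route 1 #5, route 2 #8). Since dp[5][8] = 4, nothing longer is possible.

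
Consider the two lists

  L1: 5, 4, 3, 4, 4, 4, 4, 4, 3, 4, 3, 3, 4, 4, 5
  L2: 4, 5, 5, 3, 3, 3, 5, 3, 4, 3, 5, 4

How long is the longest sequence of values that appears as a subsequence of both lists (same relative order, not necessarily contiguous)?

Taking 5 (L1 #1, L2 #3), then 3 (L1 #3, L2 #4), then 3 (L1 #9, L2 #5), then 3 (L1 #11, L2 #6), then 3 (L1 #12, L2 #8), then 4 (L1 #13, L2 #9), then 4 (L1 #14, L2 #12) gives a common subsequence of length 7, and the DP table's final entry dp[15][12] is also 7, so no common subsequence is longer.

7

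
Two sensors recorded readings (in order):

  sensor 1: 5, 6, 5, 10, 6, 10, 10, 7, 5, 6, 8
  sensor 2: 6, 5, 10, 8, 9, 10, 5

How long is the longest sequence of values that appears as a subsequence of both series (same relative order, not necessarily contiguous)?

5

Let dp[i][j] be the LCS length of the first i values of sensor 1 and the first j values of sensor 2. dp[i][j] = dp[i-1][j-1]+1 when the i-th and j-th values match, else max(dp[i-1][j], dp[i][j-1]).
    ·  6  5 10  8  9 10  5
 ·  0  0  0  0  0  0  0  0
 5  0  0  1  1  1  1  1  1
 6  0  1  1  1  1  1  1  1
 5  0  1  2  2  2  2  2  2
10  0  1  2  3  3  3  3  3
 6  0  1  2  3  3  3  3  3
10  0  1  2  3  3  3  4  4
10  0  1  2  3  3  3  4  4
 7  0  1  2  3  3  3  4  4
 5  0  1  2  3  3  3  4  5
 6  0  1  2  3  3  3  4  5
 8  0  1  2  3  4  4  4  5
dp[11][7] = 5. One LCS (by backtracking along matches): 6, 5, 10, 10, 5.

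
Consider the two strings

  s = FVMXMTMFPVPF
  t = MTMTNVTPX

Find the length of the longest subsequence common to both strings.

One common subsequence of length 5: M (s #3, t #1), then M (s #5, t #3), then T (s #6, t #4), then V (s #10, t #6), then P (s #11, t #8). Since dp[12][9] = 5, nothing longer is possible.

5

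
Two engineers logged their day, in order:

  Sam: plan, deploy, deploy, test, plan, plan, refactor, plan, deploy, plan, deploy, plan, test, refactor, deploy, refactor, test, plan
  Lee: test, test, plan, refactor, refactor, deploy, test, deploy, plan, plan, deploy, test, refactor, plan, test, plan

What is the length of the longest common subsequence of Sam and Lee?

10

Taking plan at Sam[1]=Lee[3] → deploy at Sam[2]=Lee[6] → deploy at Sam[3]=Lee[8] → plan at Sam[8]=Lee[9] → plan at Sam[10]=Lee[10] → deploy at Sam[11]=Lee[11] → test at Sam[13]=Lee[12] → refactor at Sam[14]=Lee[13] → test at Sam[17]=Lee[15] → plan at Sam[18]=Lee[16] gives a common subsequence of length 10. dp[18][16] = 10 confirms this is the maximum.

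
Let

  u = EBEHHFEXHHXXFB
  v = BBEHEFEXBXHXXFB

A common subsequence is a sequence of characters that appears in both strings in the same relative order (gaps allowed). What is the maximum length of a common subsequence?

Pick B at u[2]=v[2]; then E at u[3]=v[3]; then H at u[4]=v[4]; then F at u[6]=v[6]; then E at u[7]=v[7]; then X at u[8]=v[10]; then H at u[10]=v[11]; then X at u[11]=v[12]; then X at u[12]=v[13]; then F at u[13]=v[14]; then B at u[14]=v[15]; all 11 characters appear in both, in order. The LCS DP gives dp[14][15] = 11, so this is optimal.

11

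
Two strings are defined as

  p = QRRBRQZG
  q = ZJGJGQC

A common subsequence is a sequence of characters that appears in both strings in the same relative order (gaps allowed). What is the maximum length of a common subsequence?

One common subsequence of length 2: Z at p[7]=q[1] → G at p[8]=q[5]. dp[8][7] = 2 confirms this is the maximum.

2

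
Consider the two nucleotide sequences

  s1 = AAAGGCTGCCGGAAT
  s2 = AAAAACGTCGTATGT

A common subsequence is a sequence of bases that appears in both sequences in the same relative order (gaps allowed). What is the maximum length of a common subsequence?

Pick A [1,3], A [2,4], A [3,5], G [5,7], T [7,8], C [10,9], G [11,10], G [12,14], T [15,15]; all 9 bases appear in both, in order. The LCS DP gives dp[15][15] = 9, so this is optimal.

9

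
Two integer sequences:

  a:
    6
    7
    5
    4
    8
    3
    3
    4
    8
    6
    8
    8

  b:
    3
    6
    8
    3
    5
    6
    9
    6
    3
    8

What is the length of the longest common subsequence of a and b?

5

One common subsequence of length 5: 6 at a[1]=b[2]; then 8 at a[5]=b[3]; then 3 at a[6]=b[4]; then 3 at a[7]=b[9]; then 8 at a[12]=b[10]. Since dp[12][10] = 5, nothing longer is possible.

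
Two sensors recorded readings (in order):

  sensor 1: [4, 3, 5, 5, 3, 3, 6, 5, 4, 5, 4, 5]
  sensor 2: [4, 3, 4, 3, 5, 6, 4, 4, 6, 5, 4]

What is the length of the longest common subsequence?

One common subsequence of length 7: 4 (sensor 1 #1, sensor 2 #3), 3 (sensor 1 #2, sensor 2 #4), 5 (sensor 1 #4, sensor 2 #5), 6 (sensor 1 #7, sensor 2 #6), 4 (sensor 1 #9, sensor 2 #8), 5 (sensor 1 #10, sensor 2 #10), 4 (sensor 1 #11, sensor 2 #11), and the DP table's final entry dp[12][11] is also 7, so no common subsequence is longer.

7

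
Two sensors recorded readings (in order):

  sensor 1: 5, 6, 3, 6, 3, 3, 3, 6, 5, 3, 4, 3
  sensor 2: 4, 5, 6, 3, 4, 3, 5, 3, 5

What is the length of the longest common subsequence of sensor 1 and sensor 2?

6

Match 5 at sensor 1[1]=sensor 2[2]; then 6 at sensor 1[2]=sensor 2[3]; then 3 at sensor 1[3]=sensor 2[4]; then 3 at sensor 1[5]=sensor 2[6]; then 3 at sensor 1[7]=sensor 2[8]; then 5 at sensor 1[9]=sensor 2[9] — 6 values in the same relative order in both. dp[12][9] = 6 confirms this is the maximum.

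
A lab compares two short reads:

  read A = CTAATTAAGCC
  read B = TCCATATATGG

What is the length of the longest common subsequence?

6

One common subsequence of length 6: C at read A[1]=read B[3], T at read A[2]=read B[5], A at read A[3]=read B[6], A at read A[4]=read B[8], T at read A[5]=read B[9], G at read A[9]=read B[11]. dp[11][11] = 6 confirms this is the maximum.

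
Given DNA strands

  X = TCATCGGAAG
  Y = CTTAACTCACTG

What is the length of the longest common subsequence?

6

Taking T (X #1, Y #3) → C (X #2, Y #6) → T (X #4, Y #7) → C (X #5, Y #8) → A (X #8, Y #9) → G (X #10, Y #12) gives a common subsequence of length 6. Since dp[10][12] = 6, nothing longer is possible.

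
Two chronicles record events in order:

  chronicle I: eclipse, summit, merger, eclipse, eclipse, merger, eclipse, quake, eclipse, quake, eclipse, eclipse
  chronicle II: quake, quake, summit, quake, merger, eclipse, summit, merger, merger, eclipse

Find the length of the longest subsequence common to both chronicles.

One common subsequence of length 5: eclipse [1,6], then summit [2,7], then merger [3,8], then merger [6,9], then eclipse [12,10]. The LCS DP gives dp[12][10] = 5, so this is optimal.

5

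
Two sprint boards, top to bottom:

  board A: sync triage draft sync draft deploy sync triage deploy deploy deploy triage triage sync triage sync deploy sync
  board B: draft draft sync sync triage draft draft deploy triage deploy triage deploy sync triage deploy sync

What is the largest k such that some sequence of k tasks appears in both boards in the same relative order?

12

One common subsequence of length 12: sync (board A #1, board B #4), then triage (board A #2, board B #5), then draft (board A #3, board B #6), then draft (board A #5, board B #7), then deploy (board A #6, board B #8), then triage (board A #8, board B #9), then deploy (board A #9, board B #10), then deploy (board A #11, board B #12), then sync (board A #14, board B #13), then triage (board A #15, board B #14), then deploy (board A #17, board B #15), then sync (board A #18, board B #16). dp[18][16] = 12 confirms this is the maximum.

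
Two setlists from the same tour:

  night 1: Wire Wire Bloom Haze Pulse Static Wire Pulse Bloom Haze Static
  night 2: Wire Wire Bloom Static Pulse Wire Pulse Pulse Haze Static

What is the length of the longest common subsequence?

Match Wire at night 1[1]=night 2[1], then Wire at night 1[2]=night 2[2], then Bloom at night 1[3]=night 2[3], then Pulse at night 1[5]=night 2[5], then Wire at night 1[7]=night 2[6], then Pulse at night 1[8]=night 2[8], then Haze at night 1[10]=night 2[9], then Static at night 1[11]=night 2[10] — 8 songs in the same relative order in both. The LCS DP gives dp[11][10] = 8, so this is optimal.

8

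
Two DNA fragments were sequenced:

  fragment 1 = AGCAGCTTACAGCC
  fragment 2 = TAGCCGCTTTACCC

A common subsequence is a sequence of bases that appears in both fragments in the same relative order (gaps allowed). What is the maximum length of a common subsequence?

Pick A (fragment 1 #1, fragment 2 #2) → G (fragment 1 #2, fragment 2 #3) → C (fragment 1 #3, fragment 2 #5) → G (fragment 1 #5, fragment 2 #6) → C (fragment 1 #6, fragment 2 #7) → T (fragment 1 #7, fragment 2 #9) → T (fragment 1 #8, fragment 2 #10) → A (fragment 1 #9, fragment 2 #11) → C (fragment 1 #10, fragment 2 #12) → C (fragment 1 #13, fragment 2 #13) → C (fragment 1 #14, fragment 2 #14); all 11 bases appear in both, in order. The LCS DP gives dp[14][14] = 11, so this is optimal.

11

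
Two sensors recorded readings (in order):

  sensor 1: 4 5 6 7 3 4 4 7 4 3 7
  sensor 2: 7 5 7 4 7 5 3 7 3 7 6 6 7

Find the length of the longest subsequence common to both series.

6

Let dp[i][j] be the LCS length of the first i values of sensor 1 and the first j values of sensor 2. dp[i][j] = dp[i-1][j-1]+1 when the i-th and j-th values match, else max(dp[i-1][j], dp[i][j-1]).
    ·  7  5  7  4  7  5  3  7  3  7  6  6  7
 ·  0  0  0  0  0  0  0  0  0  0  0  0  0  0
 4  0  0  0  0  1  1  1  1  1  1  1  1  1  1
 5  0  0  1  1  1  1  2  2  2  2  2  2  2  2
 6  0  0  1  1  1  1  2  2  2  2  2  3  3  3
 7  0  1  1  2  2  2  2  2  3  3  3  3  3  4
 3  0  1  1  2  2  2  2  3  3  4  4  4  4  4
 4  0  1  1  2  3  3  3  3  3  4  4  4  4  4
 4  0  1  1  2  3  3  3  3  3  4  4  4  4  4
 7  0  1  1  2  3  4  4  4  4  4  5  5  5  5
 4  0  1  1  2  3  4  4  4  4  4  5  5  5  5
 3  0  1  1  2  3  4  4  5  5  5  5  5  5  5
 7  0  1  1  2  3  4  4  5  6  6  6  6  6  6
dp[11][13] = 6. One LCS (by backtracking along matches): 4, 5, 7, 3, 7, 7.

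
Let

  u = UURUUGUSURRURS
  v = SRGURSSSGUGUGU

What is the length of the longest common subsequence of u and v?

Pick U at u[2]=v[4], R at u[3]=v[5], U at u[4]=v[10], U at u[5]=v[12], G at u[6]=v[13], U at u[12]=v[14]; all 6 characters appear in both, in order, and the DP table's final entry dp[14][14] is also 6, so no common subsequence is longer.

6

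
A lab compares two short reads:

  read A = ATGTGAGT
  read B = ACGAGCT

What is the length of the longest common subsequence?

One common subsequence of length 5: A at read A[1]=read B[1], G at read A[5]=read B[3], A at read A[6]=read B[4], G at read A[7]=read B[5], T at read A[8]=read B[7]. The LCS DP gives dp[8][7] = 5, so this is optimal.

5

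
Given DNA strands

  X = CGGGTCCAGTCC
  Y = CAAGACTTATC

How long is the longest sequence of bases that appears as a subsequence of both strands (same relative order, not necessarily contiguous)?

6

Taking C (X #1, Y #1), then G (X #2, Y #4), then T (X #5, Y #8), then A (X #8, Y #9), then T (X #10, Y #10), then C (X #12, Y #11) gives a common subsequence of length 6. dp[12][11] = 6 confirms this is the maximum.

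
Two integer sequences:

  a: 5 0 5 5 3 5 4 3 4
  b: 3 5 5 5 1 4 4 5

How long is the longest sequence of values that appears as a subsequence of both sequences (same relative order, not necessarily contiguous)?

5

Taking 5 [1,2]; then 5 [3,3]; then 5 [4,4]; then 4 [7,6]; then 4 [9,7] gives a common subsequence of length 5. Since dp[9][8] = 5, nothing longer is possible.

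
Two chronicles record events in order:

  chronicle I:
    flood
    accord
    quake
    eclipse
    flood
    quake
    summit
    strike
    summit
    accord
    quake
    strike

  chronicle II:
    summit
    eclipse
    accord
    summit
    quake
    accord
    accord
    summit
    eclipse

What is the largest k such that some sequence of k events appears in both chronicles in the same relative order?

3

One common subsequence of length 3: accord (chronicle I #2, chronicle II #3); then quake (chronicle I #3, chronicle II #5); then eclipse (chronicle I #4, chronicle II #9), and the DP table's final entry dp[12][9] is also 3, so no common subsequence is longer.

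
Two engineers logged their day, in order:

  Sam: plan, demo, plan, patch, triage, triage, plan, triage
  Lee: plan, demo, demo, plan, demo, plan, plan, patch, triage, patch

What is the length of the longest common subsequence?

5

Pick plan at Sam[1]=Lee[4] → demo at Sam[2]=Lee[5] → plan at Sam[3]=Lee[7] → patch at Sam[4]=Lee[8] → triage at Sam[5]=Lee[9]; all 5 tasks appear in both, in order, and the DP table's final entry dp[8][10] is also 5, so no common subsequence is longer.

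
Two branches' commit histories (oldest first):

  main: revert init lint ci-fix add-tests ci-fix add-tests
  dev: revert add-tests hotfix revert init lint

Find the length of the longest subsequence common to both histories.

3

One common subsequence of length 3: revert at main[1]=dev[4], then init at main[2]=dev[5], then lint at main[3]=dev[6]. The LCS DP gives dp[7][6] = 3, so this is optimal.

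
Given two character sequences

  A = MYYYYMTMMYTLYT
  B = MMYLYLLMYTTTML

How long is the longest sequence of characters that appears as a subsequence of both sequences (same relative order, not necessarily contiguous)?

7

Match M (A #1, B #2), Y (A #2, B #3), Y (A #3, B #5), Y (A #4, B #9), T (A #7, B #12), M (A #9, B #13), L (A #12, B #14) — 7 characters in the same relative order in both. dp[14][14] = 7 confirms this is the maximum.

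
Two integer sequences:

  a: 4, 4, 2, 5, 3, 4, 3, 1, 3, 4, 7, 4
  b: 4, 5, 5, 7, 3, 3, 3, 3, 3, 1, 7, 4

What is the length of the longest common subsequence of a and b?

7

Let dp[i][j] be the LCS length of the first i values of a and the first j values of b. dp[i][j] = dp[i-1][j-1]+1 when the i-th and j-th values match, else max(dp[i-1][j], dp[i][j-1]).
    ·  4  5  5  7  3  3  3  3  3  1  7  4
 ·  0  0  0  0  0  0  0  0  0  0  0  0  0
 4  0  1  1  1  1  1  1  1  1  1  1  1  1
 4  0  1  1  1  1  1  1  1  1  1  1  1  2
 2  0  1  1  1  1  1  1  1  1  1  1  1  2
 5  0  1  2  2  2  2  2  2  2  2  2  2  2
 3  0  1  2  2  2  3  3  3  3  3  3  3  3
 4  0  1  2  2  2  3  3  3  3  3  3  3  4
 3  0  1  2  2  2  3  4  4  4  4  4  4  4
 1  0  1  2  2  2  3  4  4  4  4  5  5  5
 3  0  1  2  2  2  3  4  5  5  5  5  5  5
 4  0  1  2  2  2  3  4  5  5  5  5  5  6
 7  0  1  2  2  3  3  4  5  5  5  5  6  6
 4  0  1  2  2  3  3  4  5  5  5  5  6  7
dp[12][12] = 7. One LCS (by backtracking along matches): 4, 5, 3, 3, 1, 7, 4.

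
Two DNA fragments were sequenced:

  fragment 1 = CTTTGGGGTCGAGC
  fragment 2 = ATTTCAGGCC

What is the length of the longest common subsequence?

Let dp[i][j] be the LCS length of the first i bases of fragment 1 and the first j bases of fragment 2. dp[i][j] = dp[i-1][j-1]+1 when the i-th and j-th bases match, else max(dp[i-1][j], dp[i][j-1]).
    ·  A  T  T  T  C  A  G  G  C  C
 ·  0  0  0  0  0  0  0  0  0  0  0
 C  0  0  0  0  0  1  1  1  1  1  1
 T  0  0  1  1  1  1  1  1  1  1  1
 T  0  0  1  2  2  2  2  2  2  2  2
 T  0  0  1  2  3  3  3  3  3  3  3
 G  0  0  1  2  3  3  3  4  4  4  4
 G  0  0  1  2  3  3  3  4  5  5  5
 G  0  0  1  2  3  3  3  4  5  5  5
 G  0  0  1  2  3  3  3  4  5  5  5
 T  0  0  1  2  3  3  3  4  5  5  5
 C  0  0  1  2  3  4  4  4  5  6  6
 G  0  0  1  2  3  4  4  5  5  6  6
 A  0  1  1  2  3  4  5  5  5  6  6
 G  0  1  1  2  3  4  5  6  6  6  6
 C  0  1  1  2  3  4  5  6  6  7  7
dp[14][10] = 7. One LCS (by backtracking along matches): TTTGGCC.

7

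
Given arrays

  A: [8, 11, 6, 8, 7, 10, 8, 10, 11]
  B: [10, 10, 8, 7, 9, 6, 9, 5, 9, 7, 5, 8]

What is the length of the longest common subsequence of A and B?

Let dp[i][j] be the LCS length of the first i values of A and the first j values of B. dp[i][j] = dp[i-1][j-1]+1 when the i-th and j-th values match, else max(dp[i-1][j], dp[i][j-1]).
    · 10 10  8  7  9  6  9  5  9  7  5  8
 ·  0  0  0  0  0  0  0  0  0  0  0  0  0
 8  0  0  0  1  1  1  1  1  1  1  1  1  1
11  0  0  0  1  1  1  1  1  1  1  1  1  1
 6  0  0  0  1  1  1  2  2  2  2  2  2  2
 8  0  0  0  1  1  1  2  2  2  2  2  2  3
 7  0  0  0  1  2  2  2  2  2  2  3  3  3
10  0  1  1  1  2  2  2  2  2  2  3  3  3
 8  0  1  1  2  2  2  2  2  2  2  3  3  4
10  0  1  2  2  2  2  2  2  2  2  3  3  4
11  0  1  2  2  2  2  2  2  2  2  3  3  4
dp[9][12] = 4. One LCS (by backtracking along matches): 8, 6, 7, 8.

4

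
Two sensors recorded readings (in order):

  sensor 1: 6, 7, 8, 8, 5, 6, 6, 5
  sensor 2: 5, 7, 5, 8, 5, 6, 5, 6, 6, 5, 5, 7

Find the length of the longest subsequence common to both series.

6

Taking 7 [2,2] → 8 [3,4] → 5 [5,7] → 6 [6,8] → 6 [7,9] → 5 [8,11] gives a common subsequence of length 6, and the DP table's final entry dp[8][12] is also 6, so no common subsequence is longer.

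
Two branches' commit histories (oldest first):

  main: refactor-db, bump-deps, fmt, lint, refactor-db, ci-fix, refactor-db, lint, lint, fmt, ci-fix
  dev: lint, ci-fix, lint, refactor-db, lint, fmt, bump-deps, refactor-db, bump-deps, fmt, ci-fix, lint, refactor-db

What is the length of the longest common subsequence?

One common subsequence of length 6: lint at main[4]=dev[1]; then ci-fix at main[6]=dev[2]; then refactor-db at main[7]=dev[4]; then lint at main[8]=dev[5]; then fmt at main[10]=dev[10]; then ci-fix at main[11]=dev[11], and the DP table's final entry dp[11][13] is also 6, so no common subsequence is longer.

6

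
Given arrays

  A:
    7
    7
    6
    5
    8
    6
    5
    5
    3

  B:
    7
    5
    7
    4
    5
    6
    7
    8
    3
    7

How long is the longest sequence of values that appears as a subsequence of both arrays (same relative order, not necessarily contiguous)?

5

Let dp[i][j] be the LCS length of the first i values of A and the first j values of B. dp[i][j] = dp[i-1][j-1]+1 when the i-th and j-th values match, else max(dp[i-1][j], dp[i][j-1]).
    ·  7  5  7  4  5  6  7  8  3  7
 ·  0  0  0  0  0  0  0  0  0  0  0
 7  0  1  1  1  1  1  1  1  1  1  1
 7  0  1  1  2  2  2  2  2  2  2  2
 6  0  1  1  2  2  2  3  3  3  3  3
 5  0  1  2  2  2  3  3  3  3  3  3
 8  0  1  2  2  2  3  3  3  4  4  4
 6  0  1  2  2  2  3  4  4  4  4  4
 5  0  1  2  2  2  3  4  4  4  4  4
 5  0  1  2  2  2  3  4  4  4  4  4
 3  0  1  2  2  2  3  4  4  4  5  5
dp[9][10] = 5. One LCS (by backtracking along matches): 7, 7, 6, 8, 3.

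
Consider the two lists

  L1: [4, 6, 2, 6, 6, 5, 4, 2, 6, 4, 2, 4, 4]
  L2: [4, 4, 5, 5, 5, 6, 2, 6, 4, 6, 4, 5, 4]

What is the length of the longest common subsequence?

8

Taking 4 [1,2]; then 6 [2,6]; then 2 [3,7]; then 6 [5,8]; then 4 [7,9]; then 6 [9,10]; then 4 [10,11]; then 4 [13,13] gives a common subsequence of length 8. dp[13][13] = 8 confirms this is the maximum.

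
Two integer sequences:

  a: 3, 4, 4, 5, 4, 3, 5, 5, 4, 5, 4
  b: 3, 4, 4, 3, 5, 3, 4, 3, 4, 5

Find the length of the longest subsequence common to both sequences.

Let dp[i][j] be the LCS length of the first i values of a and the first j values of b. dp[i][j] = dp[i-1][j-1]+1 when the i-th and j-th values match, else max(dp[i-1][j], dp[i][j-1]).
    ·  3  4  4  3  5  3  4  3  4  5
 ·  0  0  0  0  0  0  0  0  0  0  0
 3  0  1  1  1  1  1  1  1  1  1  1
 4  0  1  2  2  2  2  2  2  2  2  2
 4  0  1  2  3  3  3  3  3  3  3  3
 5  0  1  2  3  3  4  4  4  4  4  4
 4  0  1  2  3  3  4  4  5  5  5  5
 3  0  1  2  3  4  4  5  5  6  6  6
 5  0  1  2  3  4  5  5  5  6  6  7
 5  0  1  2  3  4  5  5  5  6  6  7
 4  0  1  2  3  4  5  5  6  6  7  7
 5  0  1  2  3  4  5  5  6  6  7  8
 4  0  1  2  3  4  5  5  6  6  7  8
dp[11][10] = 8. One LCS (by backtracking along matches): 3, 4, 4, 5, 4, 3, 4, 5.

8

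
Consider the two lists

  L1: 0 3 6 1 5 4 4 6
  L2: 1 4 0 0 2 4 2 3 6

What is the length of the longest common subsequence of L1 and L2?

4

Pick 1 at L1[4]=L2[1] → 4 at L1[6]=L2[2] → 4 at L1[7]=L2[6] → 6 at L1[8]=L2[9]; all 4 values appear in both, in order. dp[8][9] = 4 confirms this is the maximum.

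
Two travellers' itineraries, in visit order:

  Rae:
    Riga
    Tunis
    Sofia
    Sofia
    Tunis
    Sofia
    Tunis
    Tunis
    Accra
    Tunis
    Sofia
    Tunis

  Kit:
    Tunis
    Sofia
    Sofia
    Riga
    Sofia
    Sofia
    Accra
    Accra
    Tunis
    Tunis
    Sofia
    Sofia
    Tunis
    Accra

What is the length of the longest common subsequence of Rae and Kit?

Taking Tunis [2,1]; then Sofia [3,3]; then Sofia [4,5]; then Sofia [6,6]; then Tunis [7,9]; then Tunis [8,10]; then Sofia [11,12]; then Tunis [12,13] gives a common subsequence of length 8. Since dp[12][14] = 8, nothing longer is possible.

8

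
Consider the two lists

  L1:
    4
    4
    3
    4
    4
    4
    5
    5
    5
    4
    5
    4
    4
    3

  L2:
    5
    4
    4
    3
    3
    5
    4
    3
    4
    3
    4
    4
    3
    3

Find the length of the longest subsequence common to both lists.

8

Pick 4 [1,2]; then 4 [2,3]; then 3 [3,5]; then 4 [4,7]; then 4 [5,9]; then 4 [6,11]; then 4 [10,12]; then 3 [14,14]; all 8 values appear in both, in order. dp[14][14] = 8 confirms this is the maximum.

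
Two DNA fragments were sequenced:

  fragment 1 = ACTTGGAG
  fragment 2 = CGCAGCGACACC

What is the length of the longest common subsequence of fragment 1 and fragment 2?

4

Pick A (fragment 1 #1, fragment 2 #4); then C (fragment 1 #2, fragment 2 #6); then G (fragment 1 #5, fragment 2 #7); then A (fragment 1 #7, fragment 2 #10); all 4 bases appear in both, in order, and the DP table's final entry dp[8][12] is also 4, so no common subsequence is longer.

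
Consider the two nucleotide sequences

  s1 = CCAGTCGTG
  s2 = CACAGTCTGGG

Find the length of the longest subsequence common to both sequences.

Let dp[i][j] be the LCS length of the first i bases of s1 and the first j bases of s2. dp[i][j] = dp[i-1][j-1]+1 when the i-th and j-th bases match, else max(dp[i-1][j], dp[i][j-1]).
    ·  C  A  C  A  G  T  C  T  G  G  G
 ·  0  0  0  0  0  0  0  0  0  0  0  0
 C  0  1  1  1  1  1  1  1  1  1  1  1
 C  0  1  1  2  2  2  2  2  2  2  2  2
 A  0  1  2  2  3  3  3  3  3  3  3  3
 G  0  1  2  2  3  4  4  4  4  4  4  4
 T  0  1  2  2  3  4  5  5  5  5  5  5
 C  0  1  2  3  3  4  5  6  6  6  6  6
 G  0  1  2  3  3  4  5  6  6  7  7  7
 T  0  1  2  3  3  4  5  6  7  7  7  7
 G  0  1  2  3  3  4  5  6  7  8  8  8
dp[9][11] = 8. One LCS (by backtracking along matches): CCAGTCGG.

8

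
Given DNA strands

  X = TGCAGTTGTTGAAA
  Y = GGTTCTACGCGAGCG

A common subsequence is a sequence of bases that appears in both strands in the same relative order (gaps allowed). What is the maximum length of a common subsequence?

7

Match G (X #2, Y #1), then G (X #5, Y #2), then T (X #6, Y #4), then T (X #7, Y #6), then G (X #8, Y #9), then G (X #11, Y #11), then A (X #12, Y #12) — 7 bases in the same relative order in both, and the DP table's final entry dp[14][15] is also 7, so no common subsequence is longer.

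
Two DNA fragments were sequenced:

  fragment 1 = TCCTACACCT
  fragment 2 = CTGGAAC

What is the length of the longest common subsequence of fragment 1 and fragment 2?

One common subsequence of length 5: C (fragment 1 #3, fragment 2 #1); then T (fragment 1 #4, fragment 2 #2); then A (fragment 1 #5, fragment 2 #5); then A (fragment 1 #7, fragment 2 #6); then C (fragment 1 #9, fragment 2 #7). dp[10][7] = 5 confirms this is the maximum.

5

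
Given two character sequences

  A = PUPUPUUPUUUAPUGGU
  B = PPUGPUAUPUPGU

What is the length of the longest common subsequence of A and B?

11

Pick P (A #1, B #1); then P (A #3, B #2); then U (A #4, B #3); then P (A #5, B #5); then U (A #6, B #6); then U (A #7, B #8); then P (A #8, B #9); then U (A #11, B #10); then P (A #13, B #11); then G (A #16, B #12); then U (A #17, B #13); all 11 characters appear in both, in order. Since dp[17][13] = 11, nothing longer is possible.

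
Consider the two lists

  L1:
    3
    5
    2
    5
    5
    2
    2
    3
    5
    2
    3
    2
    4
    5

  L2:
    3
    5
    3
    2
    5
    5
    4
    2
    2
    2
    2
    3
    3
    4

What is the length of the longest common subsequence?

Pick 3 [1,1]; then 5 [2,2]; then 2 [3,4]; then 5 [4,5]; then 5 [5,6]; then 2 [6,10]; then 2 [7,11]; then 3 [8,12]; then 3 [11,13]; then 4 [13,14]; all 10 values appear in both, in order. The LCS DP gives dp[14][14] = 10, so this is optimal.

10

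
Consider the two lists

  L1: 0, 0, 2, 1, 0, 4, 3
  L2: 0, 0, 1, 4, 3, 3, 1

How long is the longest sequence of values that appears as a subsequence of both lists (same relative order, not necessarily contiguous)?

Let dp[i][j] be the LCS length of the first i values of L1 and the first j values of L2. dp[i][j] = dp[i-1][j-1]+1 when the i-th and j-th values match, else max(dp[i-1][j], dp[i][j-1]).
    ·  0  0  1  4  3  3  1
 ·  0  0  0  0  0  0  0  0
 0  0  1  1  1  1  1  1  1
 0  0  1  2  2  2  2  2  2
 2  0  1  2  2  2  2  2  2
 1  0  1  2  3  3  3  3  3
 0  0  1  2  3  3  3  3  3
 4  0  1  2  3  4  4  4  4
 3  0  1  2  3  4  5  5  5
dp[7][7] = 5. One LCS (by backtracking along matches): 0, 0, 1, 4, 3.

5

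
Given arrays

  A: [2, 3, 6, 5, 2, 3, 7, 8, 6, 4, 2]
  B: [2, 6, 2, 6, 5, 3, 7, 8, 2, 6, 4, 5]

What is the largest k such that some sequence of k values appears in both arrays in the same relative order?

8

Let dp[i][j] be the LCS length of the first i values of A and the first j values of B. dp[i][j] = dp[i-1][j-1]+1 when the i-th and j-th values match, else max(dp[i-1][j], dp[i][j-1]).
    ·  2  6  2  6  5  3  7  8  2  6  4  5
 ·  0  0  0  0  0  0  0  0  0  0  0  0  0
 2  0  1  1  1  1  1  1  1  1  1  1  1  1
 3  0  1  1  1  1  1  2  2  2  2  2  2  2
 6  0  1  2  2  2  2  2  2  2  2  3  3  3
 5  0  1  2  2  2  3  3  3  3  3  3  3  4
 2  0  1  2  3  3  3  3  3  3  4  4  4  4
 3  0  1  2  3  3  3  4  4  4  4  4  4  4
 7  0  1  2  3  3  3  4  5  5  5  5  5  5
 8  0  1  2  3  3  3  4  5  6  6  6  6  6
 6  0  1  2  3  4  4  4  5  6  6  7  7  7
 4  0  1  2  3  4  4  4  5  6  6  7  8  8
 2  0  1  2  3  4  4  4  5  6  7  7  8  8
dp[11][12] = 8. One LCS (by backtracking along matches): 2, 6, 5, 3, 7, 8, 6, 4.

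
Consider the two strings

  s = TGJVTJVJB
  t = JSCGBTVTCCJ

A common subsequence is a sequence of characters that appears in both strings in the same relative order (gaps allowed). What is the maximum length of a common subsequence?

4

Pick T (s #1, t #6); then V (s #4, t #7); then T (s #5, t #8); then J (s #8, t #11); all 4 characters appear in both, in order. dp[9][11] = 4 confirms this is the maximum.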